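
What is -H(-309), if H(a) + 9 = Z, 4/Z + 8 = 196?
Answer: 422/47 ≈ 8.9787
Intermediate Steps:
Z = 1/47 (Z = 4/(-8 + 196) = 4/188 = 4*(1/188) = 1/47 ≈ 0.021277)
H(a) = -422/47 (H(a) = -9 + 1/47 = -422/47)
-H(-309) = -1*(-422/47) = 422/47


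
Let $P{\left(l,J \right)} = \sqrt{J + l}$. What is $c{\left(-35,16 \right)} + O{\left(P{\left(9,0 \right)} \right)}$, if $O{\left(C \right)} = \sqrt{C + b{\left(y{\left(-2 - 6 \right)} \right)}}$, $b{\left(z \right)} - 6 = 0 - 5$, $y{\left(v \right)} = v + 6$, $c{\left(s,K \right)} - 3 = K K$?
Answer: $261$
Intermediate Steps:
$c{\left(s,K \right)} = 3 + K^{2}$ ($c{\left(s,K \right)} = 3 + K K = 3 + K^{2}$)
$y{\left(v \right)} = 6 + v$
$b{\left(z \right)} = 1$ ($b{\left(z \right)} = 6 + \left(0 - 5\right) = 6 - 5 = 1$)
$O{\left(C \right)} = \sqrt{1 + C}$ ($O{\left(C \right)} = \sqrt{C + 1} = \sqrt{1 + C}$)
$c{\left(-35,16 \right)} + O{\left(P{\left(9,0 \right)} \right)} = \left(3 + 16^{2}\right) + \sqrt{1 + \sqrt{0 + 9}} = \left(3 + 256\right) + \sqrt{1 + \sqrt{9}} = 259 + \sqrt{1 + 3} = 259 + \sqrt{4} = 259 + 2 = 261$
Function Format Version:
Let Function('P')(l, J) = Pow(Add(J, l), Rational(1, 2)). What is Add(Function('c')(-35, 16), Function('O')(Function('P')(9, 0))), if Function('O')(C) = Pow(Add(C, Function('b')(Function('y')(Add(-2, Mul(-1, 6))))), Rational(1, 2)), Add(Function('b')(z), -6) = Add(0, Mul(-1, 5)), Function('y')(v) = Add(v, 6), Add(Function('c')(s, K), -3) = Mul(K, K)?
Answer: 261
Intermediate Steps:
Function('c')(s, K) = Add(3, Pow(K, 2)) (Function('c')(s, K) = Add(3, Mul(K, K)) = Add(3, Pow(K, 2)))
Function('y')(v) = Add(6, v)
Function('b')(z) = 1 (Function('b')(z) = Add(6, Add(0, Mul(-1, 5))) = Add(6, Add(0, -5)) = Add(6, -5) = 1)
Function('O')(C) = Pow(Add(1, C), Rational(1, 2)) (Function('O')(C) = Pow(Add(C, 1), Rational(1, 2)) = Pow(Add(1, C), Rational(1, 2)))
Add(Function('c')(-35, 16), Function('O')(Function('P')(9, 0))) = Add(Add(3, Pow(16, 2)), Pow(Add(1, Pow(Add(0, 9), Rational(1, 2))), Rational(1, 2))) = Add(Add(3, 256), Pow(Add(1, Pow(9, Rational(1, 2))), Rational(1, 2))) = Add(259, Pow(Add(1, 3), Rational(1, 2))) = Add(259, Pow(4, Rational(1, 2))) = Add(259, 2) = 261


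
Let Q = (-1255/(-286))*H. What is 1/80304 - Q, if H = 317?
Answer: -15973870777/11483472 ≈ -1391.0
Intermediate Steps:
Q = 397835/286 (Q = -1255/(-286)*317 = -1255*(-1/286)*317 = (1255/286)*317 = 397835/286 ≈ 1391.0)
1/80304 - Q = 1/80304 - 1*397835/286 = 1/80304 - 397835/286 = -15973870777/11483472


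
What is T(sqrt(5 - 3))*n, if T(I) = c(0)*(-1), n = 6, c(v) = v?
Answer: 0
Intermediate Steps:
T(I) = 0 (T(I) = 0*(-1) = 0)
T(sqrt(5 - 3))*n = 0*6 = 0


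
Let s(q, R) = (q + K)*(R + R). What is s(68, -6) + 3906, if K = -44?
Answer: 3618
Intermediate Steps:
s(q, R) = 2*R*(-44 + q) (s(q, R) = (q - 44)*(R + R) = (-44 + q)*(2*R) = 2*R*(-44 + q))
s(68, -6) + 3906 = 2*(-6)*(-44 + 68) + 3906 = 2*(-6)*24 + 3906 = -288 + 3906 = 3618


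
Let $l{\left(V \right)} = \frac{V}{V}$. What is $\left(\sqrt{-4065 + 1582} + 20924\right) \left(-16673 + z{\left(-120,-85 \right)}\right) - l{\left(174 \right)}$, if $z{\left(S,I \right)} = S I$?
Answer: $-135441053 - 6473 i \sqrt{2483} \approx -1.3544 \cdot 10^{8} - 3.2255 \cdot 10^{5} i$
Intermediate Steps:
$l{\left(V \right)} = 1$
$z{\left(S,I \right)} = I S$
$\left(\sqrt{-4065 + 1582} + 20924\right) \left(-16673 + z{\left(-120,-85 \right)}\right) - l{\left(174 \right)} = \left(\sqrt{-4065 + 1582} + 20924\right) \left(-16673 - -10200\right) - 1 = \left(\sqrt{-2483} + 20924\right) \left(-16673 + 10200\right) - 1 = \left(i \sqrt{2483} + 20924\right) \left(-6473\right) - 1 = \left(20924 + i \sqrt{2483}\right) \left(-6473\right) - 1 = \left(-135441052 - 6473 i \sqrt{2483}\right) - 1 = -135441053 - 6473 i \sqrt{2483}$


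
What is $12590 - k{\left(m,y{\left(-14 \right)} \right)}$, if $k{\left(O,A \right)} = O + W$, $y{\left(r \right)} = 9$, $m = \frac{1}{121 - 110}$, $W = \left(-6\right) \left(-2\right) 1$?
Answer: $\frac{138357}{11} \approx 12578.0$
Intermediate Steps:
$W = 12$ ($W = 12 \cdot 1 = 12$)
$m = \frac{1}{11}$ ($m = \frac{1}{121 - 110} = \frac{1}{11} \approx 0.090909$)
$k{\left(O,A \right)} = 12 + O$ ($k{\left(O,A \right)} = O + 12 = 12 + O$)
$12590 - k{\left(m,y{\left(-14 \right)} \right)} = 12590 - \left(12 + \frac{1}{11}\right) = 12590 - \frac{133}{11} = \frac{138357}{11}$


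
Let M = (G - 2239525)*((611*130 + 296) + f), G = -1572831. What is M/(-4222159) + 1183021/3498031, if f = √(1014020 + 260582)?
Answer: 1063210159970578475/14769243068929 + 3812356*√1274602/4222159 ≈ 73008.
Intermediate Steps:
f = √1274602 ≈ 1129.0
M = -303943894456 - 3812356*√1274602 (M = (-1572831 - 2239525)*((611*130 + 296) + √1274602) = -3812356*((79430 + 296) + √1274602) = -3812356*(79726 + √1274602) = -303943894456 - 3812356*√1274602 ≈ -3.0825e+11)
M/(-4222159) + 1183021/3498031 = (-303943894456 - 3812356*√1274602)/(-4222159) + 1183021/3498031 = (-303943894456 - 3812356*√1274602)*(-1/4222159) + 1183021*(1/3498031) = (303943894456/4222159 + 3812356*√1274602/4222159) + 1183021/3498031 = 1063210159970578475/14769243068929 + 3812356*√1274602/4222159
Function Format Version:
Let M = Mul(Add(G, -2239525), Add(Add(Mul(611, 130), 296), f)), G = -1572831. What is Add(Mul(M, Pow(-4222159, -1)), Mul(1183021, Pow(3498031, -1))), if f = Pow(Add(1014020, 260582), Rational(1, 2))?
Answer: Add(Rational(1063210159970578475, 14769243068929), Mul(Rational(3812356, 4222159), Pow(1274602, Rational(1, 2)))) ≈ 73008.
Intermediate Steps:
f = Pow(1274602, Rational(1, 2)) ≈ 1129.0
M = Add(-303943894456, Mul(-3812356, Pow(1274602, Rational(1, 2)))) (M = Mul(Add(-1572831, -2239525), Add(Add(Mul(611, 130), 296), Pow(1274602, Rational(1, 2)))) = Mul(-3812356, Add(Add(79430, 296), Pow(1274602, Rational(1, 2)))) = Mul(-3812356, Add(79726, Pow(1274602, Rational(1, 2)))) = Add(-303943894456, Mul(-3812356, Pow(1274602, Rational(1, 2)))) ≈ -3.0825e+11)
Add(Mul(M, Pow(-4222159, -1)), Mul(1183021, Pow(3498031, -1))) = Add(Mul(Add(-303943894456, Mul(-3812356, Pow(1274602, Rational(1, 2)))), Pow(-4222159, -1)), Mul(1183021, Pow(3498031, -1))) = Add(Mul(Add(-303943894456, Mul(-3812356, Pow(1274602, Rational(1, 2)))), Rational(-1, 4222159)), Mul(1183021, Rational(1, 3498031))) = Add(Add(Rational(303943894456, 4222159), Mul(Rational(3812356, 4222159), Pow(1274602, Rational(1, 2)))), Rational(1183021, 3498031)) = Add(Rational(1063210159970578475, 14769243068929), Mul(Rational(3812356, 4222159), Pow(1274602, Rational(1, 2))))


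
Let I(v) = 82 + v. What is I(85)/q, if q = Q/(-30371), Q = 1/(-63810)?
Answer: 323641576170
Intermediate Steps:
Q = -1/63810 ≈ -1.5672e-5
q = 1/1937973510 (q = -1/63810/(-30371) = -1/63810*(-1/30371) = 1/1937973510 ≈ 5.1600e-10)
I(85)/q = (82 + 85)/(1/1937973510) = 167*1937973510 = 323641576170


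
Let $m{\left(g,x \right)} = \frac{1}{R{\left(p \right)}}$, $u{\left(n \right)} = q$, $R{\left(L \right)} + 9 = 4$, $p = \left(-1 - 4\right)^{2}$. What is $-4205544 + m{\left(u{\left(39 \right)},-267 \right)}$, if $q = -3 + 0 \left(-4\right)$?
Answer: $- \frac{21027721}{5} \approx -4.2055 \cdot 10^{6}$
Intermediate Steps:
$p = 25$ ($p = \left(-5\right)^{2} = 25$)
$q = -3$ ($q = -3 + 0 = -3$)
$R{\left(L \right)} = -5$ ($R{\left(L \right)} = -9 + 4 = -5$)
$u{\left(n \right)} = -3$
$m{\left(g,x \right)} = - \frac{1}{5}$ ($m{\left(g,x \right)} = \frac{1}{-5} = - \frac{1}{5}$)
$-4205544 + m{\left(u{\left(39 \right)},-267 \right)} = -4205544 - \frac{1}{5} = - \frac{21027721}{5}$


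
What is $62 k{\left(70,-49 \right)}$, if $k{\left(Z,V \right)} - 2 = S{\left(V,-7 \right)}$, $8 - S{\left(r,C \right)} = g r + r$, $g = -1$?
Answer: $620$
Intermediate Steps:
$S{\left(r,C \right)} = 8$ ($S{\left(r,C \right)} = 8 - \left(- r + r\right) = 8 - 0 = 8 + 0 = 8$)
$k{\left(Z,V \right)} = 10$ ($k{\left(Z,V \right)} = 2 + 8 = 10$)
$62 k{\left(70,-49 \right)} = 62 \cdot 10 = 620$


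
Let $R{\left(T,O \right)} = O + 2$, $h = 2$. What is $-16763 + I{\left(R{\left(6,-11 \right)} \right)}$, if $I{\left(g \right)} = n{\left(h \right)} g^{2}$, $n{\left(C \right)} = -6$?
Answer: $-17249$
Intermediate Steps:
$R{\left(T,O \right)} = 2 + O$
$I{\left(g \right)} = - 6 g^{2}$
$-16763 + I{\left(R{\left(6,-11 \right)} \right)} = -16763 - 6 \left(2 - 11\right)^{2} = -16763 - 6 \left(-9\right)^{2} = -16763 - 486 = -17249$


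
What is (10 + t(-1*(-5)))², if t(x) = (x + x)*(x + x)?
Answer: 12100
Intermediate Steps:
t(x) = 4*x² (t(x) = (2*x)*(2*x) = 4*x²)
(10 + t(-1*(-5)))² = (10 + 4*(-1*(-5))²)² = (10 + 4*5²)² = (10 + 4*25)² = (10 + 100)² = 110² = 12100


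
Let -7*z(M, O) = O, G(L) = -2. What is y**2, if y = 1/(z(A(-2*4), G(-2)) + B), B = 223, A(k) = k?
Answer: 49/2442969 ≈ 2.0058e-5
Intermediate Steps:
z(M, O) = -O/7
y = 7/1563 (y = 1/(-1/7*(-2) + 223) = 1/(2/7 + 223) = 1/(1563/7) = 7/1563 ≈ 0.0044786)
y**2 = (7/1563)**2 = 49/2442969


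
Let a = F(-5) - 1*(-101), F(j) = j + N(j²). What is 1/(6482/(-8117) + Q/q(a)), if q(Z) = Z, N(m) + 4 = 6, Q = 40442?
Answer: 397733/163816239 ≈ 0.0024279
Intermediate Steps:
N(m) = 2 (N(m) = -4 + 6 = 2)
F(j) = 2 + j (F(j) = j + 2 = 2 + j)
a = 98 (a = (2 - 5) - 1*(-101) = -3 + 101 = 98)
1/(6482/(-8117) + Q/q(a)) = 1/(6482/(-8117) + 40442/98) = 1/(6482*(-1/8117) + 40442*(1/98)) = 1/(-6482/8117 + 20221/49) = 1/(163816239/397733) = 397733/163816239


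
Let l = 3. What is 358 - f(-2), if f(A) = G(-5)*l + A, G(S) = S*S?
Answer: 285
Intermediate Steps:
G(S) = S²
f(A) = 75 + A (f(A) = (-5)²*3 + A = 25*3 + A = 75 + A)
358 - f(-2) = 358 - (75 - 2) = 358 - 1*73 = 358 - 73 = 285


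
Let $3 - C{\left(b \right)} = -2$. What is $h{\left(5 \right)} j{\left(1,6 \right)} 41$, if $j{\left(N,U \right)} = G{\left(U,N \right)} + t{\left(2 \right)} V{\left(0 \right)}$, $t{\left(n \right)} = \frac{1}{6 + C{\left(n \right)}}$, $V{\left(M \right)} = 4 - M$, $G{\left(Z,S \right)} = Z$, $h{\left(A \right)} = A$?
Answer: $\frac{14350}{11} \approx 1304.5$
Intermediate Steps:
$C{\left(b \right)} = 5$ ($C{\left(b \right)} = 3 - -2 = 3 + 2 = 5$)
$t{\left(n \right)} = \frac{1}{11}$ ($t{\left(n \right)} = \frac{1}{6 + 5} = \frac{1}{11}$)
$j{\left(N,U \right)} = \frac{4}{11} + U$ ($j{\left(N,U \right)} = U + \frac{4 - 0}{11} = U + \frac{4 + 0}{11} = U + \frac{1}{11} \cdot 4 = U + \frac{4}{11} = \frac{4}{11} + U$)
$h{\left(5 \right)} j{\left(1,6 \right)} 41 = 5 \left(\frac{4}{11} + 6\right) 41 = 5 \cdot \frac{70}{11} \cdot 41 = \frac{350}{11} \cdot 41 = \frac{14350}{11}$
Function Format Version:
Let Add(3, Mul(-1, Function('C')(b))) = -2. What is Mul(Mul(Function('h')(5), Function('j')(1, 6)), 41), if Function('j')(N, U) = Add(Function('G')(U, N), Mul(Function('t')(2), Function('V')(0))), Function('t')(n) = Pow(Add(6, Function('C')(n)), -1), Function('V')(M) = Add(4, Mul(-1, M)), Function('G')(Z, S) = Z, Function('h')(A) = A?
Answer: Rational(14350, 11) ≈ 1304.5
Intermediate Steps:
Function('C')(b) = 5 (Function('C')(b) = Add(3, Mul(-1, -2)) = Add(3, 2) = 5)
Function('t')(n) = Rational(1, 11) (Function('t')(n) = Pow(Add(6, 5), -1) = Pow(11, -1) = Rational(1, 11))
Function('j')(N, U) = Add(Rational(4, 11), U) (Function('j')(N, U) = Add(U, Mul(Rational(1, 11), Add(4, Mul(-1, 0)))) = Add(U, Mul(Rational(1, 11), Add(4, 0))) = Add(U, Mul(Rational(1, 11), 4)) = Add(U, Rational(4, 11)) = Add(Rational(4, 11), U))
Mul(Mul(Function('h')(5), Function('j')(1, 6)), 41) = Mul(Mul(5, Add(Rational(4, 11), 6)), 41) = Mul(Mul(5, Rational(70, 11)), 41) = Mul(Rational(350, 11), 41) = Rational(14350, 11)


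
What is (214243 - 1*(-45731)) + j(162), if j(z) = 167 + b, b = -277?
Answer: 259864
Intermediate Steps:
j(z) = -110 (j(z) = 167 - 277 = -110)
(214243 - 1*(-45731)) + j(162) = (214243 - 1*(-45731)) - 110 = (214243 + 45731) - 110 = 259974 - 110 = 259864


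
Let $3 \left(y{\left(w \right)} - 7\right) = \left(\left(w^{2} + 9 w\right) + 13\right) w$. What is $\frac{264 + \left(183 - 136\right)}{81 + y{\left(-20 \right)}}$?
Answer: $- \frac{933}{4396} \approx -0.21224$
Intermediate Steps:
$y{\left(w \right)} = 7 + \frac{w \left(13 + w^{2} + 9 w\right)}{3}$ ($y{\left(w \right)} = 7 + \frac{\left(\left(w^{2} + 9 w\right) + 13\right) w}{3} = 7 + \frac{\left(13 + w^{2} + 9 w\right) w}{3} = 7 + \frac{w \left(13 + w^{2} + 9 w\right)}{3}$)
$\frac{264 + \left(183 - 136\right)}{81 + y{\left(-20 \right)}} = \frac{264 + \left(183 - 136\right)}{81 + \left(7 + 3 \left(-20\right)^{2} + \frac{\left(-20\right)^{3}}{3} + \frac{13}{3} \left(-20\right)\right)} = \frac{264 + 47}{81 + \left(7 + 3 \cdot 400 + \frac{1}{3} \left(-8000\right) - \frac{260}{3}\right)} = \frac{311}{81 + \left(7 + 1200 - \frac{8000}{3} - \frac{260}{3}\right)} = \frac{311}{81 - \frac{4639}{3}} = \frac{311}{- \frac{4396}{3}} = 311 \left(- \frac{3}{4396}\right) = - \frac{933}{4396}$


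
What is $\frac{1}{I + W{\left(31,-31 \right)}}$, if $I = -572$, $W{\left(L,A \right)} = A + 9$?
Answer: $- \frac{1}{594} \approx -0.0016835$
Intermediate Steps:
$W{\left(L,A \right)} = 9 + A$
$\frac{1}{I + W{\left(31,-31 \right)}} = \frac{1}{-572 + \left(9 - 31\right)} = \frac{1}{-572 - 22} = \frac{1}{-594} = - \frac{1}{594}$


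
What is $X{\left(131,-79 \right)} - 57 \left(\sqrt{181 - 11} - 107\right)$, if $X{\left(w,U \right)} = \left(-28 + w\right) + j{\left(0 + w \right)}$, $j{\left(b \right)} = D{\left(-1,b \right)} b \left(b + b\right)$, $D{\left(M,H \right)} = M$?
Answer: $-28120 - 57 \sqrt{170} \approx -28863.0$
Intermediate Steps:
$j{\left(b \right)} = - 2 b^{2}$ ($j{\left(b \right)} = - b \left(b + b\right) = - b 2 b = - 2 b^{2}$)
$X{\left(w,U \right)} = -28 + w - 2 w^{2}$ ($X{\left(w,U \right)} = \left(-28 + w\right) - 2 \left(0 + w\right)^{2} = \left(-28 + w\right) - 2 w^{2} = -28 + w - 2 w^{2}$)
$X{\left(131,-79 \right)} - 57 \left(\sqrt{181 - 11} - 107\right) = \left(-28 + 131 - 2 \cdot 131^{2}\right) - 57 \left(\sqrt{181 - 11} - 107\right) = \left(-28 + 131 - 34322\right) - 57 \left(\sqrt{170} - 107\right) = \left(-28 + 131 - 34322\right) - 57 \left(-107 + \sqrt{170}\right) = -34219 - \left(-6099 + 57 \sqrt{170}\right) = -34219 + \left(6099 - 57 \sqrt{170}\right) = -28120 - 57 \sqrt{170}$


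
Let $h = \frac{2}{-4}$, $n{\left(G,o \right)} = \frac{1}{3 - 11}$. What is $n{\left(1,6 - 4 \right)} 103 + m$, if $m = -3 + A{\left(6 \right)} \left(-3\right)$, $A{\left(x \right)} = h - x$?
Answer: $\frac{29}{8} \approx 3.625$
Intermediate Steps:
$n{\left(G,o \right)} = - \frac{1}{8}$ ($n{\left(G,o \right)} = \frac{1}{-8} = - \frac{1}{8}$)
$h = - \frac{1}{2}$ ($h = 2 \left(- \frac{1}{4}\right) = - \frac{1}{2} \approx -0.5$)
$A{\left(x \right)} = - \frac{1}{2} - x$
$m = \frac{33}{2}$ ($m = -3 + \left(- \frac{1}{2} - 6\right) \left(-3\right) = -3 - - \frac{39}{2} = -3 + \frac{39}{2} = \frac{33}{2} \approx 16.5$)
$n{\left(1,6 - 4 \right)} 103 + m = \left(- \frac{1}{8}\right) 103 + \frac{33}{2} = - \frac{103}{8} + \frac{33}{2} = \frac{29}{8}$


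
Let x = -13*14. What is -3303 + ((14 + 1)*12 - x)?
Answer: -2941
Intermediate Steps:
x = -182
-3303 + ((14 + 1)*12 - x) = -3303 + ((14 + 1)*12 - 1*(-182)) = -3303 + (15*12 + 182) = -3303 + (180 + 182) = -3303 + 362 = -2941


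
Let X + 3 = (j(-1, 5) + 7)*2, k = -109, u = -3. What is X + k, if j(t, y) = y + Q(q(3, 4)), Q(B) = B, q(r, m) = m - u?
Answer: -74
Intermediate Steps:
q(r, m) = 3 + m (q(r, m) = m - 1*(-3) = m + 3 = 3 + m)
j(t, y) = 7 + y (j(t, y) = y + (3 + 4) = y + 7 = 7 + y)
X = 35 (X = -3 + ((7 + 5) + 7)*2 = -3 + (12 + 7)*2 = -3 + 19*2 = -3 + 38 = 35)
X + k = 35 - 109 = -74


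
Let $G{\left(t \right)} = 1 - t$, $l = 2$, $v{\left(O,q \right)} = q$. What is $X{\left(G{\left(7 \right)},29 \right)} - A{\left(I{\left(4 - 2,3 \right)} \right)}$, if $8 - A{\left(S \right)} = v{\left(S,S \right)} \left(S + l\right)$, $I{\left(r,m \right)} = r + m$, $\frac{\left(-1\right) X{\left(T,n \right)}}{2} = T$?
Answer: $39$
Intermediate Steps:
$X{\left(T,n \right)} = - 2 T$
$I{\left(r,m \right)} = m + r$
$A{\left(S \right)} = 8 - S \left(2 + S\right)$ ($A{\left(S \right)} = 8 - S \left(S + 2\right) = 8 - S \left(2 + S\right)$)
$X{\left(G{\left(7 \right)},29 \right)} - A{\left(I{\left(4 - 2,3 \right)} \right)} = - 2 \left(1 - 7\right) - \left(8 - \left(3 + \left(4 - 2\right)\right)^{2} - 2 \left(3 + \left(4 - 2\right)\right)\right) = - 2 \left(1 - 7\right) - \left(8 - \left(3 + 2\right)^{2} - 2 \left(3 + 2\right)\right) = \left(-2\right) \left(-6\right) - \left(8 - 5^{2} - 10\right) = 12 - \left(8 - 25 - 10\right) = 12 - -27 = 12 + 27 = 39$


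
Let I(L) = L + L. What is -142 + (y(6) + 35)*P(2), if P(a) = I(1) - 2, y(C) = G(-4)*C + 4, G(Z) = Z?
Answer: -142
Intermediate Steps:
I(L) = 2*L
y(C) = 4 - 4*C (y(C) = -4*C + 4 = 4 - 4*C)
P(a) = 0 (P(a) = 2*1 - 2 = 2 - 2 = 0)
-142 + (y(6) + 35)*P(2) = -142 + ((4 - 4*6) + 35)*0 = -142 + ((4 - 24) + 35)*0 = -142 + (-20 + 35)*0 = -142 + 15*0 = -142 + 0 = -142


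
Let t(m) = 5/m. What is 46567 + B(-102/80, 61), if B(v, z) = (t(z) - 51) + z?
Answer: 2841202/61 ≈ 46577.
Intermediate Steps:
B(v, z) = -51 + z + 5/z (B(v, z) = (5/z - 51) + z = (-51 + 5/z) + z = -51 + z + 5/z)
46567 + B(-102/80, 61) = 46567 + (-51 + 61 + 5/61) = 46567 + 615/61 = 2841202/61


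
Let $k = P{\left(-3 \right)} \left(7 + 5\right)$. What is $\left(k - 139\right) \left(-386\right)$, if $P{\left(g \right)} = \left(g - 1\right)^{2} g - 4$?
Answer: $294518$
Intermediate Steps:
$P{\left(g \right)} = -4 + g \left(-1 + g\right)^{2}$ ($P{\left(g \right)} = \left(-1 + g\right)^{2} g - 4 = g \left(-1 + g\right)^{2} - 4 = -4 + g \left(-1 + g\right)^{2}$)
$k = -624$ ($k = \left(-4 - 3 \left(-1 - 3\right)^{2}\right) \left(7 + 5\right) = \left(-4 - 3 \left(-4\right)^{2}\right) 12 = \left(-4 - 48\right) 12 = \left(-52\right) 12 = -624$)
$\left(k - 139\right) \left(-386\right) = \left(-624 - 139\right) \left(-386\right) = \left(-763\right) \left(-386\right) = 294518$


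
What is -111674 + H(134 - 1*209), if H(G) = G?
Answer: -111749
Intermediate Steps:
-111674 + H(134 - 1*209) = -111674 + (134 - 1*209) = -111674 + (134 - 209) = -111674 - 75 = -111749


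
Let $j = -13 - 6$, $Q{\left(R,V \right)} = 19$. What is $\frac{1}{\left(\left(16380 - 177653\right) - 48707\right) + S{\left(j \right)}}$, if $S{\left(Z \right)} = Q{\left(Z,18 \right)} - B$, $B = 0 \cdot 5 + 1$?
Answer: $- \frac{1}{209962} \approx -4.7628 \cdot 10^{-6}$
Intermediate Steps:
$j = -19$ ($j = -13 - 6 = -19$)
$B = 1$ ($B = 0 + 1 = 1$)
$S{\left(Z \right)} = 18$ ($S{\left(Z \right)} = 19 - 1 = 18$)
$\frac{1}{\left(\left(16380 - 177653\right) - 48707\right) + S{\left(j \right)}} = \frac{1}{\left(\left(16380 - 177653\right) - 48707\right) + 18} = \frac{1}{\left(-161273 - 48707\right) + 18} = \frac{1}{-209980 + 18} = \frac{1}{-209962} = - \frac{1}{209962}$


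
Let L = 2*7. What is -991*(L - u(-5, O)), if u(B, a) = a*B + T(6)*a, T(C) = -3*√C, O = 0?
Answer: -13874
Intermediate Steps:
L = 14
u(B, a) = B*a - 3*a*√6 (u(B, a) = a*B + (-3*√6)*a = B*a - 3*a*√6)
-991*(L - u(-5, O)) = -991*(14 - 0*(-5 - 3*√6)) = -991*(14 - 1*0) = -991*(14 + 0) = -991*14 = -13874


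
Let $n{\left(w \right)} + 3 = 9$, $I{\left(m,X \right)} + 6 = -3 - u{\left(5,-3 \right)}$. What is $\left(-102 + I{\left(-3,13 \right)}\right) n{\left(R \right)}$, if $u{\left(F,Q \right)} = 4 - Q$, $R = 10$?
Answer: $-708$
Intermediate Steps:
$I{\left(m,X \right)} = -16$ ($I{\left(m,X \right)} = -6 - \left(7 + 3\right) = -6 - 10 = -16$)
$n{\left(w \right)} = 6$ ($n{\left(w \right)} = -3 + 9 = 6$)
$\left(-102 + I{\left(-3,13 \right)}\right) n{\left(R \right)} = \left(-102 - 16\right) 6 = \left(-118\right) 6 = -708$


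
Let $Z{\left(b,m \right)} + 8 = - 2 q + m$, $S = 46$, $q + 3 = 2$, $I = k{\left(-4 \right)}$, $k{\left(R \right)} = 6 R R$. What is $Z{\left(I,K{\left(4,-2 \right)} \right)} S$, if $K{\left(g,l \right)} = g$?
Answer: $-92$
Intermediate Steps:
$k{\left(R \right)} = 6 R^{2}$
$I = 96$ ($I = 6 \left(-4\right)^{2} = 6 \cdot 16 = 96$)
$q = -1$ ($q = -3 + 2 = -1$)
$Z{\left(b,m \right)} = -6 + m$ ($Z{\left(b,m \right)} = -8 + \left(\left(-2\right) \left(-1\right) + m\right) = -8 + \left(2 + m\right) = -6 + m$)
$Z{\left(I,K{\left(4,-2 \right)} \right)} S = \left(-6 + 4\right) 46 = \left(-2\right) 46 = -92$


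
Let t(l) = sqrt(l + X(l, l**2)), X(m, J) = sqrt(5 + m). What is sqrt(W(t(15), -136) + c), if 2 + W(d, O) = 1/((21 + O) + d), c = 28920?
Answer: sqrt(3325569 - 28918*sqrt(15 + 2*sqrt(5)))/sqrt(115 - sqrt(15 + 2*sqrt(5))) ≈ 170.05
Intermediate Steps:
t(l) = sqrt(l + sqrt(5 + l))
W(d, O) = -2 + 1/(21 + O + d) (W(d, O) = -2 + 1/((21 + O) + d) = -2 + 1/(21 + O + d))
sqrt(W(t(15), -136) + c) = sqrt((-41 - 2*(-136) - 2*sqrt(15 + sqrt(5 + 15)))/(21 - 136 + sqrt(15 + sqrt(5 + 15))) + 28920) = sqrt((-41 + 272 - 2*sqrt(15 + sqrt(20)))/(21 - 136 + sqrt(15 + sqrt(20))) + 28920) = sqrt((-41 + 272 - 2*sqrt(15 + 2*sqrt(5)))/(21 - 136 + sqrt(15 + 2*sqrt(5))) + 28920) = sqrt((231 - 2*sqrt(15 + 2*sqrt(5)))/(-115 + sqrt(15 + 2*sqrt(5))) + 28920) = sqrt(28920 + (231 - 2*sqrt(15 + 2*sqrt(5)))/(-115 + sqrt(15 + 2*sqrt(5))))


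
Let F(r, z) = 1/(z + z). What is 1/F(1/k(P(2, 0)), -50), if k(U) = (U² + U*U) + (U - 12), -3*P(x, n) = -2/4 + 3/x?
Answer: -100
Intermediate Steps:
P(x, n) = ⅙ - 1/x (P(x, n) = -(-2/4 + 3/x)/3 = -(-2*¼ + 3/x)/3 = -(-½ + 3/x)/3 = ⅙ - 1/x)
k(U) = -12 + U + 2*U² (k(U) = (U² + U²) + (-12 + U) = 2*U² + (-12 + U) = -12 + U + 2*U²)
F(r, z) = 1/(2*z)
1/F(1/k(P(2, 0)), -50) = 1/((½)/(-50)) = 1/((½)*(-1/50)) = 1/(-1/100) = -100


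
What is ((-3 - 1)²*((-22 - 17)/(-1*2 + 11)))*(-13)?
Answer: 2704/3 ≈ 901.33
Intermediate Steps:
((-3 - 1)²*((-22 - 17)/(-1*2 + 11)))*(-13) = ((-4)²*(-39/(-2 + 11)))*(-13) = (16*(-39/9))*(-13) = (16*(-39*⅑))*(-13) = (16*(-13/3))*(-13) = -208/3*(-13) = 2704/3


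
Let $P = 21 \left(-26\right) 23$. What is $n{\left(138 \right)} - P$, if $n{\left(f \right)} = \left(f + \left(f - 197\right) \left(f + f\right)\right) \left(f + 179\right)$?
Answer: $-5105724$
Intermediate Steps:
$n{\left(f \right)} = \left(179 + f\right) \left(f + 2 f \left(-197 + f\right)\right)$ ($n{\left(f \right)} = \left(f + \left(-197 + f\right) 2 f\right) \left(179 + f\right) = \left(f + 2 f \left(-197 + f\right)\right) \left(179 + f\right) = \left(179 + f\right) \left(f + 2 f \left(-197 + f\right)\right)$)
$P = -12558$ ($P = \left(-546\right) 23 = -12558$)
$n{\left(138 \right)} - P = 138 \left(-70347 - 4830 + 2 \cdot 138^{2}\right) - -12558 = 138 \left(-70347 - 4830 + 2 \cdot 19044\right) + 12558 = 138 \left(-70347 - 4830 + 38088\right) + 12558 = 138 \left(-37089\right) + 12558 = -5118282 + 12558 = -5105724$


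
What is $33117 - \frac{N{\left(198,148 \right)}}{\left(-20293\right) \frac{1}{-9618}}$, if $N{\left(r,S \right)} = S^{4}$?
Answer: $- \frac{659128880601}{2899} \approx -2.2736 \cdot 10^{8}$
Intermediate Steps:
$33117 - \frac{N{\left(198,148 \right)}}{\left(-20293\right) \frac{1}{-9618}} = 33117 - \frac{148^{4}}{\left(-20293\right) \frac{1}{-9618}} = 33117 - \frac{479785216}{\left(-20293\right) \left(- \frac{1}{9618}\right)} = 33117 - \frac{479785216}{\frac{2899}{1374}} = 33117 - 479785216 \cdot \frac{1374}{2899} = 33117 - \frac{659224886784}{2899} = - \frac{659128880601}{2899}$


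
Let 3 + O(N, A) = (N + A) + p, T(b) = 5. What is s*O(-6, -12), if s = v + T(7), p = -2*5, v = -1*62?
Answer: 1767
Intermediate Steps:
v = -62
p = -10
s = -57 (s = -62 + 5 = -57)
O(N, A) = -13 + A + N (O(N, A) = -3 + ((N + A) - 10) = -3 + ((A + N) - 10) = -3 + (-10 + A + N) = -13 + A + N)
s*O(-6, -12) = -57*(-13 - 12 - 6) = -57*(-31) = 1767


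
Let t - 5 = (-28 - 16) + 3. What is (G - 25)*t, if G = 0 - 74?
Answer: 3564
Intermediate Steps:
G = -74
t = -36 (t = 5 + ((-28 - 16) + 3) = 5 + (-44 + 3) = 5 - 41 = -36)
(G - 25)*t = (-74 - 25)*(-36) = -99*(-36) = 3564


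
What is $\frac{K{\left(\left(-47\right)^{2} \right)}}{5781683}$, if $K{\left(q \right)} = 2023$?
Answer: $\frac{119}{340099} \approx 0.0003499$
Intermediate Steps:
$\frac{K{\left(\left(-47\right)^{2} \right)}}{5781683} = \frac{2023}{5781683} = 2023 \cdot \frac{1}{5781683} = \frac{119}{340099}$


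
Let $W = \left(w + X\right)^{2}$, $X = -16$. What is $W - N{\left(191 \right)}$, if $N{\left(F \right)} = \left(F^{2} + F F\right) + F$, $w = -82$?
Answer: $-63549$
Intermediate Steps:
$N{\left(F \right)} = F + 2 F^{2}$ ($N{\left(F \right)} = \left(F^{2} + F^{2}\right) + F = 2 F^{2} + F = F + 2 F^{2}$)
$W = 9604$ ($W = \left(-82 - 16\right)^{2} = \left(-98\right)^{2} = 9604$)
$W - N{\left(191 \right)} = 9604 - 191 \left(1 + 2 \cdot 191\right) = 9604 - 191 \left(1 + 382\right) = 9604 - 191 \cdot 383 = 9604 - 73153 = -63549$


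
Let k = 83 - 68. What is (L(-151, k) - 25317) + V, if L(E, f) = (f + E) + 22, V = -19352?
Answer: -44783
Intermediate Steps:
k = 15
L(E, f) = 22 + E + f (L(E, f) = (E + f) + 22 = 22 + E + f)
(L(-151, k) - 25317) + V = ((22 - 151 + 15) - 25317) - 19352 = (-114 - 25317) - 19352 = -25431 - 19352 = -44783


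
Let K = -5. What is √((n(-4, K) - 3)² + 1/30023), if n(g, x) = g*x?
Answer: 6*√7236083414/30023 ≈ 17.000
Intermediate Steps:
√((n(-4, K) - 3)² + 1/30023) = √((-4*(-5) - 3)² + 1/30023) = √((20 - 3)² + 1/30023) = √(17² + 1/30023) = √(289 + 1/30023) = √(8676648/30023) = 6*√7236083414/30023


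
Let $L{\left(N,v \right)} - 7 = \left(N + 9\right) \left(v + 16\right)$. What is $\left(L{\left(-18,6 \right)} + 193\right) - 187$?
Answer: $-185$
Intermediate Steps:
$L{\left(N,v \right)} = 7 + \left(9 + N\right) \left(16 + v\right)$ ($L{\left(N,v \right)} = 7 + \left(N + 9\right) \left(v + 16\right) = 7 + \left(9 + N\right) \left(16 + v\right)$)
$\left(L{\left(-18,6 \right)} + 193\right) - 187 = \left(\left(151 + 9 \cdot 6 + 16 \left(-18\right) - 108\right) + 193\right) - 187 = \left(\left(151 + 54 - 288 - 108\right) + 193\right) - 187 = \left(-191 + 193\right) - 187 = 2 - 187 = -185$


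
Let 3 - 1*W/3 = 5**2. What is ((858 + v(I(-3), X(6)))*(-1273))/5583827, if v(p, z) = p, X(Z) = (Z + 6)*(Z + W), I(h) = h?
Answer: -1088415/5583827 ≈ -0.19492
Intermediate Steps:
W = -66 (W = 9 - 3*5**2 = 9 - 3*25 = 9 - 75 = -66)
X(Z) = (-66 + Z)*(6 + Z) (X(Z) = (Z + 6)*(Z - 66) = (6 + Z)*(-66 + Z) = (-66 + Z)*(6 + Z))
((858 + v(I(-3), X(6)))*(-1273))/5583827 = ((858 - 3)*(-1273))/5583827 = (855*(-1273))*(1/5583827) = -1088415*1/5583827 = -1088415/5583827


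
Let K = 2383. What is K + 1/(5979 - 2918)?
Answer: 7294364/3061 ≈ 2383.0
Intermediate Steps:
K + 1/(5979 - 2918) = 2383 + 1/(5979 - 2918) = 2383 + 1/3061 = 7294364/3061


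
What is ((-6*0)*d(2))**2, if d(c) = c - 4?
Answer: 0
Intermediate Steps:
d(c) = -4 + c
((-6*0)*d(2))**2 = ((-6*0)*(-4 + 2))**2 = (0*(-2))**2 = 0**2 = 0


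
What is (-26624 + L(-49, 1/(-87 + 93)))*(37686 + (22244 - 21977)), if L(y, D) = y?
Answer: -1012320369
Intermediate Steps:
(-26624 + L(-49, 1/(-87 + 93)))*(37686 + (22244 - 21977)) = (-26624 - 49)*(37686 + (22244 - 21977)) = -26673*(37686 + 267) = -26673*37953 = -1012320369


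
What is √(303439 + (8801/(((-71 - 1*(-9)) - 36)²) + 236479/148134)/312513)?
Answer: √3540549292212367110413781431/108018868398 ≈ 550.85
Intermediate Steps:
√(303439 + (8801/(((-71 - 1*(-9)) - 36)²) + 236479/148134)/312513) = √(303439 + (8801/(((-71 + 9) - 36)²) + 236479*(1/148134))*(1/312513)) = √(303439 + (8801/((-62 - 36)²) + 236479/148134)*(1/312513)) = √(303439 + (8801/((-98)²) + 236479/148134)*(1/312513)) = √(303439 + (8801/9604 + 236479/148134)*(1/312513)) = √(303439 + (255347975/101619924)*(1/312513)) = √(303439 + 255347975/31757547309012) = √(9636478398154640243/31757547309012) = √3540549292212367110413781431/108018868398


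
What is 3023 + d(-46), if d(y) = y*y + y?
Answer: 5093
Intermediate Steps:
d(y) = y + y**2 (d(y) = y**2 + y = y + y**2)
3023 + d(-46) = 3023 - 46*(1 - 46) = 3023 - 46*(-45) = 3023 + 2070 = 5093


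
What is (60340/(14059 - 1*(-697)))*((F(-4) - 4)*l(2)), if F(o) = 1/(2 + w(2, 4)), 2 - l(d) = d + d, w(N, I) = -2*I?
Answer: 53875/1581 ≈ 34.077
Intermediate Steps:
l(d) = 2 - 2*d (l(d) = 2 - (d + d) = 2 - 2*d)
F(o) = -1/6 (F(o) = 1/(2 - 2*4) = 1/(2 - 8) = 1/(-6) = -1/6)
(60340/(14059 - 1*(-697)))*((F(-4) - 4)*l(2)) = (60340/(14059 - 1*(-697)))*((-1/6 - 4)*(2 - 2*2)) = (60340/(14059 + 697))*(-25*(2 - 4)/6) = (60340/14756)*(-25/6*(-2)) = (60340*(1/14756))*(25/3) = (2155/527)*(25/3) = 53875/1581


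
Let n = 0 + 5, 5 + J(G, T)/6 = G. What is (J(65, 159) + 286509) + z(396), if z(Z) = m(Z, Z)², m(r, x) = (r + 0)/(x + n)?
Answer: 46128978885/160801 ≈ 2.8687e+5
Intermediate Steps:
J(G, T) = -30 + 6*G
n = 5
m(r, x) = r/(5 + x) (m(r, x) = (r + 0)/(x + 5) = r/(5 + x))
z(Z) = Z²/(5 + Z)² (z(Z) = (Z/(5 + Z))² = Z²/(5 + Z)²)
(J(65, 159) + 286509) + z(396) = ((-30 + 6*65) + 286509) + 396²/(5 + 396)² = ((-30 + 390) + 286509) + 156816/401² = (360 + 286509) + 156816*(1/160801) = 286869 + 156816/160801 = 46128978885/160801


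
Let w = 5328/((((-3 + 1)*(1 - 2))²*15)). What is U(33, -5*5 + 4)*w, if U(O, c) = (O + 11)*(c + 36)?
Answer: 58608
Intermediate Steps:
U(O, c) = (11 + O)*(36 + c)
w = 444/5 (w = 5328/(((-2*(-1))²*15)) = 5328/((2²*15)) = 5328/((4*15)) = 5328/60 = 5328*(1/60) = 444/5 ≈ 88.800)
U(33, -5*5 + 4)*w = (396 + 11*(-5*5 + 4) + 36*33 + 33*(-5*5 + 4))*(444/5) = (396 + 11*(-25 + 4) + 1188 + 33*(-25 + 4))*(444/5) = (396 + 11*(-21) + 1188 + 33*(-21))*(444/5) = (396 - 231 + 1188 - 693)*(444/5) = 660*(444/5) = 58608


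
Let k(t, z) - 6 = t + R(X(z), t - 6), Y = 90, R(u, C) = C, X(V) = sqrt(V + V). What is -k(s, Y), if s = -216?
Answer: 432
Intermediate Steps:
X(V) = sqrt(2)*sqrt(V) (X(V) = sqrt(2*V) = sqrt(2)*sqrt(V))
k(t, z) = 2*t (k(t, z) = 6 + (t + (t - 6)) = 6 + (t + (-6 + t)) = 6 + (-6 + 2*t) = 2*t)
-k(s, Y) = -2*(-216) = -1*(-432) = 432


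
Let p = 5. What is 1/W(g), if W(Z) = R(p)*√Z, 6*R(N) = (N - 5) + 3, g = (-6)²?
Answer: ⅓ ≈ 0.33333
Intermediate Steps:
g = 36
R(N) = -⅓ + N/6 (R(N) = ((N - 5) + 3)/6 = ((-5 + N) + 3)/6 = (-2 + N)/6 = -⅓ + N/6)
W(Z) = √Z/2 (W(Z) = (-⅓ + (⅙)*5)*√Z = (-⅓ + ⅚)*√Z = √Z/2)
1/W(g) = 1/(√36/2) = 1/((½)*6) = 1/3 = ⅓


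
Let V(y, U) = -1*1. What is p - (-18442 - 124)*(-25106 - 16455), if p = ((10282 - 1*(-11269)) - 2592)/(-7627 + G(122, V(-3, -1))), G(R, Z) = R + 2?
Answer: -5789476328537/7503 ≈ -7.7162e+8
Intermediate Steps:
V(y, U) = -1
G(R, Z) = 2 + R
p = -18959/7503 (p = ((10282 - 1*(-11269)) - 2592)/(-7627 + (2 + 122)) = ((10282 + 11269) - 2592)/(-7627 + 124) = (21551 - 2592)/(-7503) = 18959*(-1/7503) = -18959/7503 ≈ -2.5269)
p - (-18442 - 124)*(-25106 - 16455) = -18959/7503 - (-18442 - 124)*(-25106 - 16455) = -18959/7503 - (-18566)*(-41561) = -18959/7503 - 1*771621526 = -18959/7503 - 771621526 = -5789476328537/7503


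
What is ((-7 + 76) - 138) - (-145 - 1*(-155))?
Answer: -79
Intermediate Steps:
((-7 + 76) - 138) - (-145 - 1*(-155)) = (69 - 138) - (-145 + 155) = -69 - 1*10 = -69 - 10 = -79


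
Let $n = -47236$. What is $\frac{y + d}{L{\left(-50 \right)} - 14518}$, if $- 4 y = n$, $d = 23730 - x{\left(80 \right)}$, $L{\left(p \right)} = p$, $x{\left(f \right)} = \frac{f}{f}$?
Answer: $- \frac{5923}{2428} \approx -2.4395$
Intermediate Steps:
$x{\left(f \right)} = 1$
$d = 23729$ ($d = 23730 - 1 = 23729$)
$y = 11809$ ($y = \left(- \frac{1}{4}\right) \left(-47236\right) = 11809$)
$\frac{y + d}{L{\left(-50 \right)} - 14518} = \frac{11809 + 23729}{-50 - 14518} = \frac{35538}{-14568} = 35538 \left(- \frac{1}{14568}\right) = - \frac{5923}{2428}$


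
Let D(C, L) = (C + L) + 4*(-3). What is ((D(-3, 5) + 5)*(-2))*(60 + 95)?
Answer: 1550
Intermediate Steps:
D(C, L) = -12 + C + L (D(C, L) = (C + L) - 12 = -12 + C + L)
((D(-3, 5) + 5)*(-2))*(60 + 95) = (((-12 - 3 + 5) + 5)*(-2))*(60 + 95) = ((-10 + 5)*(-2))*155 = -5*(-2)*155 = 10*155 = 1550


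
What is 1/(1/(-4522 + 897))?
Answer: -3625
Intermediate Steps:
1/(1/(-4522 + 897)) = 1/(1/(-3625)) = 1/(-1/3625) = -3625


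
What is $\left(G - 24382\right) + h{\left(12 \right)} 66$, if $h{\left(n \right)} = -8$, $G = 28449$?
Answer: $3539$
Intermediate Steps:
$\left(G - 24382\right) + h{\left(12 \right)} 66 = \left(28449 - 24382\right) - 528 = 4067 - 528 = 3539$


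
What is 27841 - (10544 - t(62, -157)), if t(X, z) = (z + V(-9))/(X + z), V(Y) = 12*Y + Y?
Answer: 1643489/95 ≈ 17300.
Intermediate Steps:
V(Y) = 13*Y
t(X, z) = (-117 + z)/(X + z) (t(X, z) = (z + 13*(-9))/(X + z) = (z - 117)/(X + z) = (-117 + z)/(X + z))
27841 - (10544 - t(62, -157)) = 27841 - (10544 - (-117 - 157)/(62 - 157)) = 27841 - (10544 - (-274)/(-95)) = 27841 - (10544 - (-1)*(-274)/95) = 27841 - (10544 - 1*274/95) = 27841 - (10544 - 274/95) = 27841 - 1*1001406/95 = 27841 - 1001406/95 = 1643489/95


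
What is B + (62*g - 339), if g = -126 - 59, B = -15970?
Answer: -27779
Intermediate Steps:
g = -185
B + (62*g - 339) = -15970 + (62*(-185) - 339) = -15970 + (-11470 - 339) = -15970 - 11809 = -27779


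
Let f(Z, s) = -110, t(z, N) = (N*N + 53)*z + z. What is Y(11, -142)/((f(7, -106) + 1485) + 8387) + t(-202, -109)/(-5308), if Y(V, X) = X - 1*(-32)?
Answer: 5883582265/12954174 ≈ 454.18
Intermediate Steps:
Y(V, X) = 32 + X (Y(V, X) = X + 32 = 32 + X)
t(z, N) = z + z*(53 + N**2) (t(z, N) = (N**2 + 53)*z + z = (53 + N**2)*z + z = z*(53 + N**2) + z = z + z*(53 + N**2))
Y(11, -142)/((f(7, -106) + 1485) + 8387) + t(-202, -109)/(-5308) = (32 - 142)/((-110 + 1485) + 8387) - 202*(54 + (-109)**2)/(-5308) = -110/(1375 + 8387) - 202*(54 + 11881)*(-1/5308) = -110/9762 - 202*11935*(-1/5308) = -110*1/9762 - 2410870*(-1/5308) = -55/4881 + 1205435/2654 = 5883582265/12954174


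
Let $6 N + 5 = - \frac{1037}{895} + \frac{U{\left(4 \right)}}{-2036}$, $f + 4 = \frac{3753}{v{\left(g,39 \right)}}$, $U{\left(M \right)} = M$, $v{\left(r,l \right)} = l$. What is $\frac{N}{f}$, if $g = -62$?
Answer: $- \frac{12161513}{1092420890} \approx -0.011133$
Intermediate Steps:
$f = \frac{1199}{13}$ ($f = -4 + \frac{3753}{39} = -4 + 3753 \cdot \frac{1}{39} = -4 + \frac{1251}{13} = \frac{1199}{13} \approx 92.231$)
$N = - \frac{935501}{911110}$ ($N = - \frac{5}{6} + \frac{- \frac{1037}{895} + \frac{4}{-2036}}{6} = - \frac{5}{6} + \frac{\left(-1037\right) \frac{1}{895} + 4 \left(- \frac{1}{2036}\right)}{6} = - \frac{5}{6} + \frac{- \frac{1037}{895} - \frac{1}{509}}{6} = - \frac{5}{6} + \frac{1}{6} \left(- \frac{528728}{455555}\right) = - \frac{5}{6} - \frac{264364}{1366665} = - \frac{935501}{911110} \approx -1.0268$)
$\frac{N}{f} = - \frac{935501}{911110 \cdot \frac{1199}{13}} = \left(- \frac{935501}{911110}\right) \frac{13}{1199} = - \frac{12161513}{1092420890}$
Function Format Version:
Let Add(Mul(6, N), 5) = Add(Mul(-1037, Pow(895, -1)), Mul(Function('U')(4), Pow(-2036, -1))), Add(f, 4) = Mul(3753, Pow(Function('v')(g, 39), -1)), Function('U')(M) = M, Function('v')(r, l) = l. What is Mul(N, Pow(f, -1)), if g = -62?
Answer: Rational(-12161513, 1092420890) ≈ -0.011133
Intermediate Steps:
f = Rational(1199, 13) (f = Add(-4, Mul(3753, Pow(39, -1))) = Add(-4, Mul(3753, Rational(1, 39))) = Add(-4, Rational(1251, 13)) = Rational(1199, 13) ≈ 92.231)
N = Rational(-935501, 911110) (N = Add(Rational(-5, 6), Mul(Rational(1, 6), Add(Mul(-1037, Pow(895, -1)), Mul(4, Pow(-2036, -1))))) = Add(Rational(-5, 6), Mul(Rational(1, 6), Add(Mul(-1037, Rational(1, 895)), Mul(4, Rational(-1, 2036))))) = Add(Rational(-5, 6), Mul(Rational(1, 6), Add(Rational(-1037, 895), Rational(-1, 509)))) = Add(Rational(-5, 6), Mul(Rational(1, 6), Rational(-528728, 455555))) = Add(Rational(-5, 6), Rational(-264364, 1366665)) = Rational(-935501, 911110) ≈ -1.0268)
Mul(N, Pow(f, -1)) = Mul(Rational(-935501, 911110), Pow(Rational(1199, 13), -1)) = Mul(Rational(-935501, 911110), Rational(13, 1199)) = Rational(-12161513, 1092420890)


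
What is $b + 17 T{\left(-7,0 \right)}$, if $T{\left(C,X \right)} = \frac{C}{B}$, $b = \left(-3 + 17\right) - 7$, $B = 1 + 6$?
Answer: $-10$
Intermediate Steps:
$B = 7$
$b = 7$ ($b = 14 - 7 = 7$)
$T{\left(C,X \right)} = \frac{C}{7}$
$b + 17 T{\left(-7,0 \right)} = 7 + 17 \cdot \frac{1}{7} \left(-7\right) = 7 + 17 \left(-1\right) = 7 - 17 = -10$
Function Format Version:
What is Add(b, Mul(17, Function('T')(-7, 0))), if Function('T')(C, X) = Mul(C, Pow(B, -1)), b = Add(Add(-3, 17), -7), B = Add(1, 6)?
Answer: -10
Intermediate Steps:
B = 7
b = 7 (b = Add(14, -7) = 7)
Function('T')(C, X) = Mul(Rational(1, 7), C) (Function('T')(C, X) = Mul(C, Pow(7, -1)) = Mul(C, Rational(1, 7)) = Mul(Rational(1, 7), C))
Add(b, Mul(17, Function('T')(-7, 0))) = Add(7, Mul(17, Mul(Rational(1, 7), -7))) = Add(7, Mul(17, -1)) = Add(7, -17) = -10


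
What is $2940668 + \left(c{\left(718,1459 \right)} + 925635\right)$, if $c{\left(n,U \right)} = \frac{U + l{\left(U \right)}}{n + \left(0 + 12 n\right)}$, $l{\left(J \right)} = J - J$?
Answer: $\frac{36088073661}{9334} \approx 3.8663 \cdot 10^{6}$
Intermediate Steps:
$l{\left(J \right)} = 0$
$c{\left(n,U \right)} = \frac{U}{13 n}$ ($c{\left(n,U \right)} = \frac{U + 0}{n + \left(0 + 12 n\right)} = \frac{U}{n + 12 n} = \frac{U}{13 n}$)
$2940668 + \left(c{\left(718,1459 \right)} + 925635\right) = 2940668 + \left(\frac{1}{13} \cdot 1459 \cdot \frac{1}{718} + 925635\right) = 2940668 + \left(\frac{1459}{9334} + 925635\right) = 2940668 + \frac{8639878549}{9334} = \frac{36088073661}{9334}$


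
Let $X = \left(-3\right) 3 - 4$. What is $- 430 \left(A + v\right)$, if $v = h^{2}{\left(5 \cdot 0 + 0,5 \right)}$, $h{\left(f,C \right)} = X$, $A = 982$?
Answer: $-494930$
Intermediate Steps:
$X = -13$ ($X = -9 - 4 = -13$)
$h{\left(f,C \right)} = -13$
$v = 169$ ($v = \left(-13\right)^{2} = 169$)
$- 430 \left(A + v\right) = - 430 \left(982 + 169\right) = \left(-430\right) 1151 = -494930$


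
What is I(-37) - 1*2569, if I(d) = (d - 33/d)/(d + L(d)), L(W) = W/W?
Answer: -855143/333 ≈ -2568.0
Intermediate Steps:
L(W) = 1
I(d) = (d - 33/d)/(1 + d) (I(d) = (d - 33/d)/(d + 1) = (d - 33/d)/(1 + d))
I(-37) - 1*2569 = (-33 + (-37)²)/((-37)*(1 - 37)) - 1*2569 = -1/37*(-33 + 1369)/(-36) - 2569 = -1/37*(-1/36)*1336 - 2569 = 334/333 - 2569 = -855143/333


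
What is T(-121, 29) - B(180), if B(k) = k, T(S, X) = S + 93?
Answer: -208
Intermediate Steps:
T(S, X) = 93 + S
T(-121, 29) - B(180) = (93 - 121) - 1*180 = -28 - 180 = -208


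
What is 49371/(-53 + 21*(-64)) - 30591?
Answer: -42784998/1397 ≈ -30626.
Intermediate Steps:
49371/(-53 + 21*(-64)) - 30591 = 49371/(-53 - 1344) - 30591 = 49371/(-1397) - 30591 = 49371*(-1/1397) - 30591 = -49371/1397 - 30591 = -42784998/1397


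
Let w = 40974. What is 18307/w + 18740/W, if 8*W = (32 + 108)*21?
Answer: 103277411/2007726 ≈ 51.440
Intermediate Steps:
W = 735/2 (W = ((32 + 108)*21)/8 = (140*21)/8 = (1/8)*2940 = 735/2 ≈ 367.50)
18307/w + 18740/W = 18307/40974 + 18740/(735/2) = 18307*(1/40974) + 18740*(2/735) = 18307/40974 + 7496/147 = 103277411/2007726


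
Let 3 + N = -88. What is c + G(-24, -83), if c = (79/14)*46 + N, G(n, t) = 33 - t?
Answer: 1992/7 ≈ 284.57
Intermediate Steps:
N = -91 (N = -3 - 88 = -91)
c = 1180/7 (c = (79/14)*46 - 91 = 1817/7 - 91 = 1180/7 ≈ 168.57)
c + G(-24, -83) = 1180/7 + (33 - 1*(-83)) = 1180/7 + (33 + 83) = 1180/7 + 116 = 1992/7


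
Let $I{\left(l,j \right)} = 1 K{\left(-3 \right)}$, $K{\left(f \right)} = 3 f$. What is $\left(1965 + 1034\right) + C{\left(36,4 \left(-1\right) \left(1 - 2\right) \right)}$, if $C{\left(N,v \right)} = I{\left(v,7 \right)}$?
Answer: $2990$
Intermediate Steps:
$I{\left(l,j \right)} = -9$ ($I{\left(l,j \right)} = 1 \cdot 3 \left(-3\right) = 1 \left(-9\right) = -9$)
$C{\left(N,v \right)} = -9$
$\left(1965 + 1034\right) + C{\left(36,4 \left(-1\right) \left(1 - 2\right) \right)} = \left(1965 + 1034\right) - 9 = 2999 - 9 = 2990$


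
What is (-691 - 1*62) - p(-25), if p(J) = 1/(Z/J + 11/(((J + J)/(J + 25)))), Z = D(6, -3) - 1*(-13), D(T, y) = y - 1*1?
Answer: -6752/9 ≈ -750.22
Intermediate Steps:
D(T, y) = -1 + y (D(T, y) = y - 1 = -1 + y)
Z = 9 (Z = (-1 - 3) - 1*(-13) = -4 + 13 = 9)
p(J) = 1/(9/J + 11*(25 + J)/(2*J)) (p(J) = 1/(9/J + 11/(((J + J)/(J + 25)))) = 1/(9/J + 11/(((2*J)/(25 + J)))) = 1/(9/J + 11/((2*J/(25 + J)))) = 1/(9/J + 11*((25 + J)/(2*J))) = 1/(9/J + 11*(25 + J)/(2*J)))
(-691 - 1*62) - p(-25) = (-691 - 1*62) - 2*(-25)/(293 + 11*(-25)) = (-691 - 62) - 2*(-25)/(293 - 275) = -753 - 2*(-25)/18 = -753 - 1*(-25/9) = -753 + 25/9 = -6752/9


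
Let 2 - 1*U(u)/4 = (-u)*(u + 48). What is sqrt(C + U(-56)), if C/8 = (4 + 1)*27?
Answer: 24*sqrt(5) ≈ 53.666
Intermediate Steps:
U(u) = 8 + 4*u*(48 + u) (U(u) = 8 - 4*(-u)*(u + 48) = 8 - 4*(-u)*(48 + u) = 8 - (-4)*u*(48 + u) = 8 + 4*u*(48 + u))
C = 1080 (C = 8*((4 + 1)*27) = 8*(5*27) = 8*135 = 1080)
sqrt(C + U(-56)) = sqrt(1080 + (8 + 4*(-56)**2 + 192*(-56))) = sqrt(1080 + (8 + 4*3136 - 10752)) = sqrt(1080 + (8 + 12544 - 10752)) = sqrt(1080 + 1800) = sqrt(2880) = 24*sqrt(5)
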